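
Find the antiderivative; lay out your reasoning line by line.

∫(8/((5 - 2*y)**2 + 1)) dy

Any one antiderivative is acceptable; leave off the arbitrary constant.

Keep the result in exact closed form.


Step 1. Substitute u = 5 - 2*y, turning ∫(8/((5 - 2*y)**2 + 1)) dy into ∫(-4/(u**2 + 1)) du: now ∫(-4/(u**2 + 1)) du.
Step 2. Evaluate the standard form: now -4*atan(u).
Step 3. Substitute back u = 5 - 2*y: now 4*atan(2*y - 5).
Answer: 4*atan(2*y - 5).


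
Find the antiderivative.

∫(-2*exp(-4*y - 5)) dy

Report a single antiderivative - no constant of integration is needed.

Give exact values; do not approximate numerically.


Answer: exp(-4*y - 5)/2.


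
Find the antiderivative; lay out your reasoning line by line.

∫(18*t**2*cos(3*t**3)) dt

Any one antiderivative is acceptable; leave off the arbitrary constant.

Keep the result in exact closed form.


Step 1. Substitute u = t**3, turning ∫(18*t**2*cos(3*t**3)) dt into ∫(6*cos(3*u)) du: now ∫(6*cos(3*u)) du.
Step 2. Evaluate the standard form: now 2*sin(3*u).
Step 3. Substitute back u = t**3: now 2*sin(3*t**3).
Answer: 2*sin(3*t**3).


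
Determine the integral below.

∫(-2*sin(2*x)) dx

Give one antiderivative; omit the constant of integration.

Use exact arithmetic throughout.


Answer: cos(2*x).


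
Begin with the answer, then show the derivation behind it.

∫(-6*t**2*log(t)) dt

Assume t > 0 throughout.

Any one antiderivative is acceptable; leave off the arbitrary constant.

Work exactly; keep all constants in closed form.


The answer is -2*t**3*log(t) + 2*t**3/3.
Step 1. Integrate ∫(-6*t**2*log(t)) dt by parts with u = log(t), dv = (-6*t**2) dt, so v = -2*t**3 [assuming t > 0]: now -2*t**3*log(t) + ∫(2*t**2) dt.
Step 2. Evaluate the standard form: now -2*t**3*log(t) + 2*t**3/3.
Answer: -2*t**3*log(t) + 2*t**3/3.


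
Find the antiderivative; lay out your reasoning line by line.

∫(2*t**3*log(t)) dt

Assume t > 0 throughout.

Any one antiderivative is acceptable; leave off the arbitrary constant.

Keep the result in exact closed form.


Step 1. Integrate ∫(2*t**3*log(t)) dt by parts with u = log(t), dv = (2*t**3) dt, so v = t**4/2 [assuming t > 0]: now t**4*log(t)/2 + ∫(-t**3/2) dt.
Step 2. Evaluate the standard form: now t**4*log(t)/2 - t**4/8.
Answer: t**4*log(t)/2 - t**4/8.


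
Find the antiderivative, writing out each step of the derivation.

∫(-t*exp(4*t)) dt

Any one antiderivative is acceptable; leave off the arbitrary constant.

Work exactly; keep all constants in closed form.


Step 1. Integrate ∫(-t*exp(4*t)) dt by parts with u = t, dv = (-exp(4*t)) dt, so v = -exp(4*t)/4: now -t*exp(4*t)/4 + ∫(exp(4*t)/4) dt.
Step 2. Evaluate the standard form: now -t*exp(4*t)/4 + exp(4*t)/16.
Answer: -t*exp(4*t)/4 + exp(4*t)/16.


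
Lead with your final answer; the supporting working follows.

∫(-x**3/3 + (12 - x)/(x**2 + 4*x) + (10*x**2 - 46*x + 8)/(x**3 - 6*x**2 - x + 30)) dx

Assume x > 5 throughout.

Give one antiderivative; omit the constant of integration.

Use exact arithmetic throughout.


The answer is -x**4/12 + 3*log(x) + 2*log(x - 5) + 4*log(x - 3) + 4*log(x + 2) - 4*log(x + 4).
Step 1. Rewrite: now ∫(-x**3/3) dx + ∫((12 - x)/(x**2 + 4*x)) dx + ∫((10*x**2 - 46*x + 8)/(x**3 - 6*x**2 - x + 30)) dx.
Step 2. Decompose ∫((12 - x)/(x**2 + 4*x)) dx by partial fractions, (12 - x)/(x**2 + 4*x) = -4/(x + 4) + 3/x: now ∫(3/x) dx + ∫(-x**3/3) dx + ∫((10*x**2 - 46*x + 8)/(x**3 - 6*x**2 - x + 30)) dx + ∫(-4/(x + 4)) dx.
Step 3. Evaluate the standard form [assuming x > 0]: now 3*log(x) + ∫(-x**3/3) dx + ∫((10*x**2 - 46*x + 8)/(x**3 - 6*x**2 - x + 30)) dx + ∫(-4/(x + 4)) dx.
Step 4. Evaluate the standard form [assuming x > -4]: now 3*log(x) - 4*log(x + 4) + ∫(-x**3/3) dx + ∫((10*x**2 - 46*x + 8)/(x**3 - 6*x**2 - x + 30)) dx.
Step 5. Decompose ∫((10*x**2 - 46*x + 8)/(x**3 - 6*x**2 - x + 30)) dx by partial fractions, (10*x**2 - 46*x + 8)/(x**3 - 6*x**2 - x + 30) = 4/(x + 2) + 4/(x - 3) + 2/(x - 5): now 3*log(x) - 4*log(x + 4) + ∫(-x**3/3) dx + ∫(2/(x - 5)) dx + ∫(4/(x - 3)) dx + ∫(4/(x + 2)) dx.
Step 6. Evaluate the standard form [assuming x > 5]: now 3*log(x) + 2*log(x - 5) - 4*log(x + 4) + ∫(-x**3/3) dx + ∫(4/(x - 3)) dx + ∫(4/(x + 2)) dx.
Step 7. Evaluate the standard form [assuming x > 3]: now 3*log(x) + 2*log(x - 5) + 4*log(x - 3) - 4*log(x + 4) + ∫(-x**3/3) dx + ∫(4/(x + 2)) dx.
Step 8. Evaluate the standard form [assuming x > -2]: now 3*log(x) + 2*log(x - 5) + 4*log(x - 3) + 4*log(x + 2) - 4*log(x + 4) + ∫(-x**3/3) dx.
Step 9. Evaluate the standard form: now -x**4/12 + 3*log(x) + 2*log(x - 5) + 4*log(x - 3) + 4*log(x + 2) - 4*log(x + 4).
Answer: -x**4/12 + 3*log(x) + 2*log(x - 5) + 4*log(x - 3) + 4*log(x + 2) - 4*log(x + 4).


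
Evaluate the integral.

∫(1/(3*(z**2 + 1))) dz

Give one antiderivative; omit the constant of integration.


Answer: atan(z)/3.


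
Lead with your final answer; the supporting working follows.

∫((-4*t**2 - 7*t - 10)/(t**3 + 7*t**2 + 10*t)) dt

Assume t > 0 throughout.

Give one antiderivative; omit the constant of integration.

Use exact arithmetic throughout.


The answer is -log(t) + 2*log(t + 2) - 5*log(t + 5).
Step 1. Decompose ∫((-4*t**2 - 7*t - 10)/(t**3 + 7*t**2 + 10*t)) dt by partial fractions, (-4*t**2 - 7*t - 10)/(t**3 + 7*t**2 + 10*t) = -5/(t + 5) + 2/(t + 2) - 1/t: now ∫(-1/t) dt + ∫(2/(t + 2)) dt + ∫(-5/(t + 5)) dt.
Step 2. Evaluate the standard form [assuming t > -5]: now -5*log(t + 5) + ∫(-1/t) dt + ∫(2/(t + 2)) dt.
Step 3. Evaluate the standard form [assuming t > -2]: now 2*log(t + 2) - 5*log(t + 5) + ∫(-1/t) dt.
Step 4. Evaluate the standard form [assuming t > 0]: now -log(t) + 2*log(t + 2) - 5*log(t + 5).
Answer: -log(t) + 2*log(t + 2) - 5*log(t + 5).


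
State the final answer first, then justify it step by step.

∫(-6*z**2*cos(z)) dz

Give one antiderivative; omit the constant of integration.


The answer is -6*z**2*sin(z) - 12*z*cos(z) + 12*sin(z).
Step 1. Integrate ∫(-6*z**2*cos(z)) dz by parts with u = z**2, dv = (-6*cos(z)) dz, so v = -6*sin(z): now -6*z**2*sin(z) + ∫(12*z*sin(z)) dz.
Step 2. Integrate ∫(12*z*sin(z)) dz by parts with u = z, dv = (12*sin(z)) dz, so v = -12*cos(z): now -6*z**2*sin(z) - 12*z*cos(z) + ∫(12*cos(z)) dz.
Step 3. Evaluate the standard form: now -6*z**2*sin(z) - 12*z*cos(z) + 12*sin(z).
Answer: -6*z**2*sin(z) - 12*z*cos(z) + 12*sin(z).


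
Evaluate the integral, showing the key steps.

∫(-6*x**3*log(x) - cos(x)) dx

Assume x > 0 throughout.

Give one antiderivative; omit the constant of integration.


Step 1. Rewrite: now ∫(-6*x**3*log(x)) dx + ∫(-cos(x)) dx.
Step 2. Evaluate the standard form: now -sin(x) + ∫(-6*x**3*log(x)) dx.
Step 3. Integrate ∫(-6*x**3*log(x)) dx by parts with u = log(x), dv = (-6*x**3) dx, so v = -3*x**4/2 [assuming x > 0]: now -3*x**4*log(x)/2 - sin(x) + ∫(3*x**3/2) dx.
Step 4. Evaluate the standard form: now -3*x**4*log(x)/2 + 3*x**4/8 - sin(x).
Answer: -3*x**4*log(x)/2 + 3*x**4/8 - sin(x).


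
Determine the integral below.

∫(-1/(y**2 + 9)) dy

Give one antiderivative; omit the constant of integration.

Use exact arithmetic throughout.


Answer: -atan(y/3)/3.


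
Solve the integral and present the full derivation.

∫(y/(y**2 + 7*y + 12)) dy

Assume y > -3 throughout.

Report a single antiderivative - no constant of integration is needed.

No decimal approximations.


Step 1. Decompose ∫(y/(y**2 + 7*y + 12)) dy by partial fractions, y/(y**2 + 7*y + 12) = 4/(y + 4) - 3/(y + 3): now ∫(-3/(y + 3)) dy + ∫(4/(y + 4)) dy.
Step 2. Evaluate the standard form [assuming y > -4]: now 4*log(y + 4) + ∫(-3/(y + 3)) dy.
Step 3. Evaluate the standard form [assuming y > -3]: now -3*log(y + 3) + 4*log(y + 4).
Answer: -3*log(y + 3) + 4*log(y + 4).


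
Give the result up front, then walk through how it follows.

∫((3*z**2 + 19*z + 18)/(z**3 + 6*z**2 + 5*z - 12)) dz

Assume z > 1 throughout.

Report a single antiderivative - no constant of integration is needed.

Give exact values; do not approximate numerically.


The answer is 2*log(z - 1) + 3*log(z + 3) - 2*log(z + 4).
Step 1. Decompose ∫((3*z**2 + 19*z + 18)/(z**3 + 6*z**2 + 5*z - 12)) dz by partial fractions, (3*z**2 + 19*z + 18)/(z**3 + 6*z**2 + 5*z - 12) = -2/(z + 4) + 3/(z + 3) + 2/(z - 1): now ∫(2/(z - 1)) dz + ∫(3/(z + 3)) dz + ∫(-2/(z + 4)) dz.
Step 2. Evaluate the standard form [assuming z > -3]: now 3*log(z + 3) + ∫(2/(z - 1)) dz + ∫(-2/(z + 4)) dz.
Step 3. Evaluate the standard form [assuming z > -4]: now 3*log(z + 3) - 2*log(z + 4) + ∫(2/(z - 1)) dz.
Step 4. Evaluate the standard form [assuming z > 1]: now 2*log(z - 1) + 3*log(z + 3) - 2*log(z + 4).
Answer: 2*log(z - 1) + 3*log(z + 3) - 2*log(z + 4).


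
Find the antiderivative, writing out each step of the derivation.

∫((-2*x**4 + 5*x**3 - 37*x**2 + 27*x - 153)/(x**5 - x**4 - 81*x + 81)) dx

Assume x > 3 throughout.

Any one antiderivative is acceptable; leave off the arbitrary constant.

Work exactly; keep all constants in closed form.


Step 1. Decompose ∫((-2*x**4 + 5*x**3 - 37*x**2 + 27*x - 153)/(x**5 - x**4 - 81*x + 81)) dx by partial fractions, (-2*x**4 + 5*x**3 - 37*x**2 + 27*x - 153)/(x**5 - x**4 - 81*x + 81) = 1/(x**2 + 9) - 2/(x + 3) + 2/(x - 1) - 2/(x - 3): now ∫(-2/(x - 3)) dx + ∫(2/(x - 1)) dx + ∫(-2/(x + 3)) dx + ∫(1/(x**2 + 9)) dx.
Step 2. Evaluate the standard form [assuming x > 1]: now 2*log(x - 1) + ∫(-2/(x - 3)) dx + ∫(-2/(x + 3)) dx + ∫(1/(x**2 + 9)) dx.
Step 3. Evaluate the standard form [assuming x > -3]: now 2*log(x - 1) - 2*log(x + 3) + ∫(-2/(x - 3)) dx + ∫(1/(x**2 + 9)) dx.
Step 4. Evaluate the standard form [assuming x > 3]: now -2*log(x - 3) + 2*log(x - 1) - 2*log(x + 3) + ∫(1/(x**2 + 9)) dx.
Step 5. Evaluate the standard form: now -2*log(x - 3) + 2*log(x - 1) - 2*log(x + 3) + atan(x/3)/3.
Answer: -2*log(x - 3) + 2*log(x - 1) - 2*log(x + 3) + atan(x/3)/3.


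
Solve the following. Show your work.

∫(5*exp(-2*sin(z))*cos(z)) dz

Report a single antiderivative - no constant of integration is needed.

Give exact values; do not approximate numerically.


Step 1. Substitute u = sin(z), turning ∫(5*exp(-2*sin(z))*cos(z)) dz into ∫(5*exp(-2*u)) du: now ∫(5*exp(-2*u)) du.
Step 2. Evaluate the standard form: now -5*exp(-2*u)/2.
Step 3. Substitute back u = sin(z): now -5*exp(-2*sin(z))/2.
Answer: -5*exp(-2*sin(z))/2.


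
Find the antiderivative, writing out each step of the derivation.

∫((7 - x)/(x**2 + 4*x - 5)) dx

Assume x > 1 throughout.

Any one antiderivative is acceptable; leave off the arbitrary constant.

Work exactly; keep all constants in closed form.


Step 1. Decompose ∫((7 - x)/(x**2 + 4*x - 5)) dx by partial fractions, (7 - x)/(x**2 + 4*x - 5) = -2/(x + 5) + 1/(x - 1): now ∫(1/(x - 1)) dx + ∫(-2/(x + 5)) dx.
Step 2. Evaluate the standard form [assuming x > -5]: now -2*log(x + 5) + ∫(1/(x - 1)) dx.
Step 3. Evaluate the standard form [assuming x > 1]: now log(x - 1) - 2*log(x + 5).
Answer: log(x - 1) - 2*log(x + 5).


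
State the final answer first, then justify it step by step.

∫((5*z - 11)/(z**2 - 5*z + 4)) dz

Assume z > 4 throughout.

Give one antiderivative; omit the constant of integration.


The answer is 3*log(z - 4) + 2*log(z - 1).
Step 1. Decompose ∫((5*z - 11)/(z**2 - 5*z + 4)) dz by partial fractions, (5*z - 11)/(z**2 - 5*z + 4) = 2/(z - 1) + 3/(z - 4): now ∫(3/(z - 4)) dz + ∫(2/(z - 1)) dz.
Step 2. Evaluate the standard form [assuming z > 1]: now 2*log(z - 1) + ∫(3/(z - 4)) dz.
Step 3. Evaluate the standard form [assuming z > 4]: now 3*log(z - 4) + 2*log(z - 1).
Answer: 3*log(z - 4) + 2*log(z - 1).


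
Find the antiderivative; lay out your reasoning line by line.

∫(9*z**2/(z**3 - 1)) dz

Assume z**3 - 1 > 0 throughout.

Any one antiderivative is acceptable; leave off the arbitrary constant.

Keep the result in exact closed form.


Step 1. Substitute u = z**3 - 1, turning ∫(9*z**2/(z**3 - 1)) dz into ∫(3/u) du: now ∫(3/u) du.
Step 2. Evaluate the standard form [assuming u > 0]: now 3*log(u).
Step 3. Substitute back u = z**3 - 1: now 3*log(z**3 - 1).
Answer: 3*log(z**3 - 1).


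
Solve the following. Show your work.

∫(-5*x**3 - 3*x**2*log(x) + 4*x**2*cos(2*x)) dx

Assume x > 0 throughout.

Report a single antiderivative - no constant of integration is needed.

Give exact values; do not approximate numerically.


Step 1. Rewrite: now ∫(-5*x**3) dx + ∫(-3*x**2*log(x)) dx + ∫(4*x**2*cos(2*x)) dx.
Step 2. Integrate ∫(4*x**2*cos(2*x)) dx by parts with u = x**2, dv = (4*cos(2*x)) dx, so v = 2*sin(2*x): now 2*x**2*sin(2*x) + ∫(-5*x**3) dx + ∫(-4*x*sin(2*x)) dx + ∫(-3*x**2*log(x)) dx.
Step 3. Integrate ∫(-4*x*sin(2*x)) dx by parts with u = x, dv = (-4*sin(2*x)) dx, so v = 2*cos(2*x): now 2*x**2*sin(2*x) + 2*x*cos(2*x) + ∫(-5*x**3) dx + ∫(-3*x**2*log(x)) dx + ∫(-2*cos(2*x)) dx.
Step 4. Evaluate the standard form: now 2*x**2*sin(2*x) + 2*x*cos(2*x) - sin(2*x) + ∫(-5*x**3) dx + ∫(-3*x**2*log(x)) dx.
Step 5. Evaluate the standard form: now -5*x**4/4 + 2*x**2*sin(2*x) + 2*x*cos(2*x) - sin(2*x) + ∫(-3*x**2*log(x)) dx.
Step 6. Integrate ∫(-3*x**2*log(x)) dx by parts with u = log(x), dv = (-3*x**2) dx, so v = -x**3 [assuming x > 0]: now -5*x**4/4 - x**3*log(x) + 2*x**2*sin(2*x) + 2*x*cos(2*x) - sin(2*x) + ∫(x**2) dx.
Step 7. Evaluate the standard form: now -5*x**4/4 - x**3*log(x) + x**3/3 + 2*x**2*sin(2*x) + 2*x*cos(2*x) - sin(2*x).
Answer: -5*x**4/4 - x**3*log(x) + x**3/3 + 2*x**2*sin(2*x) + 2*x*cos(2*x) - sin(2*x).


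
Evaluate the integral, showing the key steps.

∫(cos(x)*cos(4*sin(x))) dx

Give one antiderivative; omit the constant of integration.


Step 1. Substitute u = sin(x), turning ∫(cos(x)*cos(4*sin(x))) dx into ∫(cos(4*u)) du: now ∫(cos(4*u)) du.
Step 2. Evaluate the standard form: now sin(4*u)/4.
Step 3. Substitute back u = sin(x): now sin(4*sin(x))/4.
Answer: sin(4*sin(x))/4.


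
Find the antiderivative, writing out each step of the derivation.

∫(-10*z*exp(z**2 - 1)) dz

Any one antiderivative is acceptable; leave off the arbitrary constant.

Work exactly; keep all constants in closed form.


Step 1. Substitute u = z**2 - 1, turning ∫(-10*z*exp(z**2 - 1)) dz into ∫(-5*exp(u)) du: now ∫(-5*exp(u)) du.
Step 2. Evaluate the standard form: now -5*exp(u).
Step 3. Substitute back u = z**2 - 1: now -5*exp(z**2 - 1).
Answer: -5*exp(z**2 - 1).


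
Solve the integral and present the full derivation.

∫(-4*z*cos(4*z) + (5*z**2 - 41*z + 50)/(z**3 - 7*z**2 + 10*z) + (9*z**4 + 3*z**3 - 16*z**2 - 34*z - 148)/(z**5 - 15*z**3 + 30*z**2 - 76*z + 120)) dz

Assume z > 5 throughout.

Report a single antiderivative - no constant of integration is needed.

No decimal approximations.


Step 1. Rewrite: now ∫(-4*z*cos(4*z)) dz + ∫((5*z**2 - 41*z + 50)/(z**3 - 7*z**2 + 10*z)) dz + ∫((9*z**4 + 3*z**3 - 16*z**2 - 34*z - 148)/(z**5 - 15*z**3 + 30*z**2 - 76*z + 120)) dz.
Step 2. Integrate ∫(-4*z*cos(4*z)) dz by parts with u = z, dv = (-4*cos(4*z)) dz, so v = -sin(4*z): now -z*sin(4*z) + ∫((5*z**2 - 41*z + 50)/(z**3 - 7*z**2 + 10*z)) dz + ∫((9*z**4 + 3*z**3 - 16*z**2 - 34*z - 148)/(z**5 - 15*z**3 + 30*z**2 - 76*z + 120)) dz + ∫(sin(4*z)) dz.
Step 3. Evaluate the standard form: now -z*sin(4*z) - cos(4*z)/4 + ∫((5*z**2 - 41*z + 50)/(z**3 - 7*z**2 + 10*z)) dz + ∫((9*z**4 + 3*z**3 - 16*z**2 - 34*z - 148)/(z**5 - 15*z**3 + 30*z**2 - 76*z + 120)) dz.
Step 4. Decompose ∫((5*z**2 - 41*z + 50)/(z**3 - 7*z**2 + 10*z)) dz by partial fractions, (5*z**2 - 41*z + 50)/(z**3 - 7*z**2 + 10*z) = 2/(z - 2) - 2/(z - 5) + 5/z: now -z*sin(4*z) - cos(4*z)/4 + ∫(5/z) dz + ∫((9*z**4 + 3*z**3 - 16*z**2 - 34*z - 148)/(z**5 - 15*z**3 + 30*z**2 - 76*z + 120)) dz + ∫(-2/(z - 5)) dz + ∫(2/(z - 2)) dz.
Step 5. Evaluate the standard form [assuming z > 0]: now -z*sin(4*z) + 5*log(z) - cos(4*z)/4 + ∫((9*z**4 + 3*z**3 - 16*z**2 - 34*z - 148)/(z**5 - 15*z**3 + 30*z**2 - 76*z + 120)) dz + ∫(-2/(z - 5)) dz + ∫(2/(z - 2)) dz.
Step 6. Evaluate the standard form [assuming z > 2]: now -z*sin(4*z) + 5*log(z) + 2*log(z - 2) - cos(4*z)/4 + ∫((9*z**4 + 3*z**3 - 16*z**2 - 34*z - 148)/(z**5 - 15*z**3 + 30*z**2 - 76*z + 120)) dz + ∫(-2/(z - 5)) dz.
Step 7. Evaluate the standard form [assuming z > 5]: now -z*sin(4*z) + 5*log(z) - 2*log(z - 5) + 2*log(z - 2) - cos(4*z)/4 + ∫((9*z**4 + 3*z**3 - 16*z**2 - 34*z - 148)/(z**5 - 15*z**3 + 30*z**2 - 76*z + 120)) dz.
Step 8. Decompose ∫((9*z**4 + 3*z**3 - 16*z**2 - 34*z - 148)/(z**5 - 15*z**3 + 30*z**2 - 76*z + 120)) dz by partial fractions, (9*z**4 + 3*z**3 - 16*z**2 - 34*z - 148)/(z**5 - 15*z**3 + 30*z**2 - 76*z + 120) = 2/(z**2 + 4) + 3/(z + 5) + 2/(z - 2) + 4/(z - 3): now -z*sin(4*z) + 5*log(z) - 2*log(z - 5) + 2*log(z - 2) - cos(4*z)/4 + ∫(4/(z - 3)) dz + ∫(2/(z - 2)) dz + ∫(3/(z + 5)) dz + ∫(2/(z**2 + 4)) dz.
Step 9. Evaluate the standard form [assuming z > -5]: now -z*sin(4*z) + 5*log(z) - 2*log(z - 5) + 2*log(z - 2) + 3*log(z + 5) - cos(4*z)/4 + ∫(4/(z - 3)) dz + ∫(2/(z - 2)) dz + ∫(2/(z**2 + 4)) dz.
Step 10. Evaluate the standard form [assuming z > 3]: now -z*sin(4*z) + 5*log(z) - 2*log(z - 5) + 4*log(z - 3) + 2*log(z - 2) + 3*log(z + 5) - cos(4*z)/4 + ∫(2/(z - 2)) dz + ∫(2/(z**2 + 4)) dz.
Step 11. Evaluate the standard form [assuming z > 2]: now -z*sin(4*z) + 5*log(z) - 2*log(z - 5) + 4*log(z - 3) + 4*log(z - 2) + 3*log(z + 5) - cos(4*z)/4 + ∫(2/(z**2 + 4)) dz.
Step 12. Evaluate the standard form: now -z*sin(4*z) + 5*log(z) - 2*log(z - 5) + 4*log(z - 3) + 4*log(z - 2) + 3*log(z + 5) - cos(4*z)/4 + atan(z/2).
Answer: -z*sin(4*z) + 5*log(z) - 2*log(z - 5) + 4*log(z - 3) + 4*log(z - 2) + 3*log(z + 5) - cos(4*z)/4 + atan(z/2).


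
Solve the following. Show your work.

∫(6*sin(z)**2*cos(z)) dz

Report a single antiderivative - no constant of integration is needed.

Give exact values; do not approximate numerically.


Step 1. Substitute u = sin(z), turning ∫(6*sin(z)**2*cos(z)) dz into ∫(6*u**2) du: now ∫(6*u**2) du.
Step 2. Evaluate the standard form: now 2*u**3.
Step 3. Substitute back u = sin(z): now 2*sin(z)**3.
Answer: 2*sin(z)**3.


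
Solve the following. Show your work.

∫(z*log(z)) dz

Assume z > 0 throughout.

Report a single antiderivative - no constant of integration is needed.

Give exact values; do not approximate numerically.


Step 1. Integrate ∫(z*log(z)) dz by parts with u = log(z), dv = (z) dz, so v = z**2/2 [assuming z > 0]: now z**2*log(z)/2 + ∫(-z/2) dz.
Step 2. Evaluate the standard form: now z**2*log(z)/2 - z**2/4.
Answer: z**2*log(z)/2 - z**2/4.


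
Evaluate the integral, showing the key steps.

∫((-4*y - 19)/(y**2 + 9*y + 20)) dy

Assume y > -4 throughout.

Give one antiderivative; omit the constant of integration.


Step 1. Decompose ∫((-4*y - 19)/(y**2 + 9*y + 20)) dy by partial fractions, (-4*y - 19)/(y**2 + 9*y + 20) = -1/(y + 5) - 3/(y + 4): now ∫(-3/(y + 4)) dy + ∫(-1/(y + 5)) dy.
Step 2. Evaluate the standard form [assuming y > -4]: now -3*log(y + 4) + ∫(-1/(y + 5)) dy.
Step 3. Evaluate the standard form [assuming y > -5]: now -3*log(y + 4) - log(y + 5).
Answer: -3*log(y + 4) - log(y + 5).


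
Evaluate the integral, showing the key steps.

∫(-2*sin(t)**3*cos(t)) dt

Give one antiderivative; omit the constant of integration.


Step 1. Substitute u = sin(t), turning ∫(-2*sin(t)**3*cos(t)) dt into ∫(-2*u**3) du: now ∫(-2*u**3) du.
Step 2. Evaluate the standard form: now -u**4/2.
Step 3. Substitute back u = sin(t): now -sin(t)**4/2.
Answer: -sin(t)**4/2.


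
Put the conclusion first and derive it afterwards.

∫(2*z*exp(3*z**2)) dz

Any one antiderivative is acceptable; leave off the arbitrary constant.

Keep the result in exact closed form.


The answer is exp(3*z**2)/3.
Step 1. Substitute u = z**2, turning ∫(2*z*exp(3*z**2)) dz into ∫(exp(3*u)) du: now ∫(exp(3*u)) du.
Step 2. Evaluate the standard form: now exp(3*u)/3.
Step 3. Substitute back u = z**2: now exp(3*z**2)/3.
Answer: exp(3*z**2)/3.


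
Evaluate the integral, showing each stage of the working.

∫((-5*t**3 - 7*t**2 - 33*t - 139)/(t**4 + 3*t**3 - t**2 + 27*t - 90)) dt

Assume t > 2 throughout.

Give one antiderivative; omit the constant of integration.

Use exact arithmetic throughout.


Step 1. Decompose ∫((-5*t**3 - 7*t**2 - 33*t - 139)/(t**4 + 3*t**3 - t**2 + 27*t - 90)) dt by partial fractions, (-5*t**3 - 7*t**2 - 33*t - 139)/(t**4 + 3*t**3 - t**2 + 27*t - 90) = 4/(t**2 + 9) - 2/(t + 5) - 3/(t - 2): now ∫(-3/(t - 2)) dt + ∫(-2/(t + 5)) dt + ∫(4/(t**2 + 9)) dt.
Step 2. Evaluate the standard form [assuming t > 2]: now -3*log(t - 2) + ∫(-2/(t + 5)) dt + ∫(4/(t**2 + 9)) dt.
Step 3. Evaluate the standard form [assuming t > -5]: now -3*log(t - 2) - 2*log(t + 5) + ∫(4/(t**2 + 9)) dt.
Step 4. Evaluate the standard form: now -3*log(t - 2) - 2*log(t + 5) + 4*atan(t/3)/3.
Answer: -3*log(t - 2) - 2*log(t + 5) + 4*atan(t/3)/3.


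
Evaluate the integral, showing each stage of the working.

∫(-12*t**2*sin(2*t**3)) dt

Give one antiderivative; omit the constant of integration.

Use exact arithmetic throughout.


Step 1. Substitute u = t**3, turning ∫(-12*t**2*sin(2*t**3)) dt into ∫(-4*sin(2*u)) du: now ∫(-4*sin(2*u)) du.
Step 2. Evaluate the standard form: now 2*cos(2*u).
Step 3. Substitute back u = t**3: now 2*cos(2*t**3).
Answer: 2*cos(2*t**3).


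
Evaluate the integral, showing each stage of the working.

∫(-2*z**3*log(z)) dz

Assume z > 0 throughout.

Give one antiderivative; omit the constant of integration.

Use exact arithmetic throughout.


Step 1. Integrate ∫(-2*z**3*log(z)) dz by parts with u = log(z), dv = (-2*z**3) dz, so v = -z**4/2 [assuming z > 0]: now -z**4*log(z)/2 + ∫(z**3/2) dz.
Step 2. Evaluate the standard form: now -z**4*log(z)/2 + z**4/8.
Answer: -z**4*log(z)/2 + z**4/8.


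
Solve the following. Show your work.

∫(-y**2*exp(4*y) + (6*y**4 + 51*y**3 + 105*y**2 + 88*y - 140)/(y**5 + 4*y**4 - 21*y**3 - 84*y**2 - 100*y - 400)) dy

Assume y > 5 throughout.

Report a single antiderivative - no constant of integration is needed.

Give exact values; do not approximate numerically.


Step 1. Rewrite: now ∫(-y**2*exp(4*y)) dy + ∫((6*y**4 + 51*y**3 + 105*y**2 + 88*y - 140)/(y**5 + 4*y**4 - 21*y**3 - 84*y**2 - 100*y - 400)) dy.
Step 2. Integrate ∫(-y**2*exp(4*y)) dy by parts with u = y**2, dv = (-exp(4*y)) dy, so v = -exp(4*y)/4: now -y**2*exp(4*y)/4 + ∫(y*exp(4*y)/2) dy + ∫((6*y**4 + 51*y**3 + 105*y**2 + 88*y - 140)/(y**5 + 4*y**4 - 21*y**3 - 84*y**2 - 100*y - 400)) dy.
Step 3. Integrate ∫(y*exp(4*y)/2) dy by parts with u = y, dv = (exp(4*y)/2) dy, so v = exp(4*y)/8: now -y**2*exp(4*y)/4 + y*exp(4*y)/8 + ∫((6*y**4 + 51*y**3 + 105*y**2 + 88*y - 140)/(y**5 + 4*y**4 - 21*y**3 - 84*y**2 - 100*y - 400)) dy + ∫(-exp(4*y)/8) dy.
Step 4. Evaluate the standard form: now -y**2*exp(4*y)/4 + y*exp(4*y)/8 - exp(4*y)/32 + ∫((6*y**4 + 51*y**3 + 105*y**2 + 88*y - 140)/(y**5 + 4*y**4 - 21*y**3 - 84*y**2 - 100*y - 400)) dy.
Step 5. Decompose ∫((6*y**4 + 51*y**3 + 105*y**2 + 88*y - 140)/(y**5 + 4*y**4 - 21*y**3 - 84*y**2 - 100*y - 400)) dy by partial fractions, (6*y**4 + 51*y**3 + 105*y**2 + 88*y - 140)/(y**5 + 4*y**4 - 21*y**3 - 84*y**2 - 100*y - 400) = 4/(y**2 + 4) - 2/(y + 5) + 3/(y + 4) + 5/(y - 5): now -y**2*exp(4*y)/4 + y*exp(4*y)/8 - exp(4*y)/32 + ∫(5/(y - 5)) dy + ∫(3/(y + 4)) dy + ∫(-2/(y + 5)) dy + ∫(4/(y**2 + 4)) dy.
Step 6. Evaluate the standard form [assuming y > -4]: now -y**2*exp(4*y)/4 + y*exp(4*y)/8 - exp(4*y)/32 + 3*log(y + 4) + ∫(5/(y - 5)) dy + ∫(-2/(y + 5)) dy + ∫(4/(y**2 + 4)) dy.
Step 7. Evaluate the standard form [assuming y > 5]: now -y**2*exp(4*y)/4 + y*exp(4*y)/8 - exp(4*y)/32 + 5*log(y - 5) + 3*log(y + 4) + ∫(-2/(y + 5)) dy + ∫(4/(y**2 + 4)) dy.
Step 8. Evaluate the standard form [assuming y > -5]: now -y**2*exp(4*y)/4 + y*exp(4*y)/8 - exp(4*y)/32 + 5*log(y - 5) + 3*log(y + 4) - 2*log(y + 5) + ∫(4/(y**2 + 4)) dy.
Step 9. Evaluate the standard form: now -y**2*exp(4*y)/4 + y*exp(4*y)/8 - exp(4*y)/32 + 5*log(y - 5) + 3*log(y + 4) - 2*log(y + 5) + 2*atan(y/2).
Answer: -y**2*exp(4*y)/4 + y*exp(4*y)/8 - exp(4*y)/32 + 5*log(y - 5) + 3*log(y + 4) - 2*log(y + 5) + 2*atan(y/2).


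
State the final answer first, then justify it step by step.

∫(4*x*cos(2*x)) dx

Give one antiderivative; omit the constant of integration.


The answer is 2*x*sin(2*x) + cos(2*x).
Step 1. Integrate ∫(4*x*cos(2*x)) dx by parts with u = x, dv = (4*cos(2*x)) dx, so v = 2*sin(2*x): now 2*x*sin(2*x) + ∫(-2*sin(2*x)) dx.
Step 2. Evaluate the standard form: now 2*x*sin(2*x) + cos(2*x).
Answer: 2*x*sin(2*x) + cos(2*x).


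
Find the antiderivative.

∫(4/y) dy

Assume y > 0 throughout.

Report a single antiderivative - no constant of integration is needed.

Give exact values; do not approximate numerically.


Answer: 4*log(y).


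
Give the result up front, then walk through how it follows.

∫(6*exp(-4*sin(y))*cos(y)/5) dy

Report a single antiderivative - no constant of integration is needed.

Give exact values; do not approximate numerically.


The answer is -3*exp(-4*sin(y))/10.
Step 1. Substitute u = sin(y), turning ∫(6*exp(-4*sin(y))*cos(y)/5) dy into ∫(6*exp(-4*u)/5) du: now ∫(6*exp(-4*u)/5) du.
Step 2. Evaluate the standard form: now -3*exp(-4*u)/10.
Step 3. Substitute back u = sin(y): now -3*exp(-4*sin(y))/10.
Answer: -3*exp(-4*sin(y))/10.


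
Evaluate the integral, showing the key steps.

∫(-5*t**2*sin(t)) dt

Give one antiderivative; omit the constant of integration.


Step 1. Integrate ∫(-5*t**2*sin(t)) dt by parts with u = t**2, dv = (-5*sin(t)) dt, so v = 5*cos(t): now 5*t**2*cos(t) + ∫(-10*t*cos(t)) dt.
Step 2. Integrate ∫(-10*t*cos(t)) dt by parts with u = t, dv = (-10*cos(t)) dt, so v = -10*sin(t): now 5*t**2*cos(t) - 10*t*sin(t) + ∫(10*sin(t)) dt.
Step 3. Evaluate the standard form: now 5*t**2*cos(t) - 10*t*sin(t) - 10*cos(t).
Answer: 5*t**2*cos(t) - 10*t*sin(t) - 10*cos(t).


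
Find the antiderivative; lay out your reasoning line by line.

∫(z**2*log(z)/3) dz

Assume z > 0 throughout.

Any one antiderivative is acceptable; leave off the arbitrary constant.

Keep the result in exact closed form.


Step 1. Integrate ∫(z**2*log(z)/3) dz by parts with u = log(z), dv = (z**2/3) dz, so v = z**3/9 [assuming z > 0]: now z**3*log(z)/9 + ∫(-z**2/9) dz.
Step 2. Evaluate the standard form: now z**3*log(z)/9 - z**3/27.
Answer: z**3*log(z)/9 - z**3/27.


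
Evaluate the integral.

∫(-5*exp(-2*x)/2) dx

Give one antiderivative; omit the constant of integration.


Answer: 5*exp(-2*x)/4.


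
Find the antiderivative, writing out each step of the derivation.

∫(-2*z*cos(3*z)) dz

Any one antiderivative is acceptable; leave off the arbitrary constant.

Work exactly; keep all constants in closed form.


Step 1. Integrate ∫(-2*z*cos(3*z)) dz by parts with u = z, dv = (-2*cos(3*z)) dz, so v = -2*sin(3*z)/3: now -2*z*sin(3*z)/3 + ∫(2*sin(3*z)/3) dz.
Step 2. Evaluate the standard form: now -2*z*sin(3*z)/3 - 2*cos(3*z)/9.
Answer: -2*z*sin(3*z)/3 - 2*cos(3*z)/9.


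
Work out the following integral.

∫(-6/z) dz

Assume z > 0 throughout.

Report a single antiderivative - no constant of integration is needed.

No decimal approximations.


Answer: -6*log(z).


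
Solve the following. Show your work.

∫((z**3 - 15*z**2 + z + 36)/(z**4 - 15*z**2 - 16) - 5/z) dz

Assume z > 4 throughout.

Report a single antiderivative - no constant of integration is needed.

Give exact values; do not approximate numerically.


Step 1. Rewrite: now ∫(-5/z) dz + ∫((z**3 - 15*z**2 + z + 36)/(z**4 - 15*z**2 - 16)) dz.
Step 2. Decompose ∫((z**3 - 15*z**2 + z + 36)/(z**4 - 15*z**2 - 16)) dz by partial fractions, (z**3 - 15*z**2 + z + 36)/(z**4 - 15*z**2 - 16) = -3/(z**2 + 1) + 2/(z + 4) - 1/(z - 4): now ∫(-5/z) dz + ∫(-1/(z - 4)) dz + ∫(2/(z + 4)) dz + ∫(-3/(z**2 + 1)) dz.
Step 3. Evaluate the standard form [assuming z > -4]: now 2*log(z + 4) + ∫(-5/z) dz + ∫(-1/(z - 4)) dz + ∫(-3/(z**2 + 1)) dz.
Step 4. Evaluate the standard form [assuming z > 4]: now -log(z - 4) + 2*log(z + 4) + ∫(-5/z) dz + ∫(-3/(z**2 + 1)) dz.
Step 5. Evaluate the standard form: now -log(z - 4) + 2*log(z + 4) - 3*atan(z) + ∫(-5/z) dz.
Step 6. Evaluate the standard form [assuming z > 0]: now -5*log(z) - log(z - 4) + 2*log(z + 4) - 3*atan(z).
Answer: -5*log(z) - log(z - 4) + 2*log(z + 4) - 3*atan(z).


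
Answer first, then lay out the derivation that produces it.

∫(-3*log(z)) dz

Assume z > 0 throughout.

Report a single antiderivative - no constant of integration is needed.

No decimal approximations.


The answer is -3*z*log(z) + 3*z.
Step 1. Integrate ∫(-3*log(z)) dz by parts with u = log(z), dv = (-3) dz, so v = -3*z [assuming z > 0]: now -3*z*log(z) + ∫(3) dz.
Step 2. Evaluate the standard form: now -3*z*log(z) + 3*z.
Answer: -3*z*log(z) + 3*z.


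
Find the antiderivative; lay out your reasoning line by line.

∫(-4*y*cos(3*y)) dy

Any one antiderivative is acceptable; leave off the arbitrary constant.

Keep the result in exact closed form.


Step 1. Integrate ∫(-4*y*cos(3*y)) dy by parts with u = y, dv = (-4*cos(3*y)) dy, so v = -4*sin(3*y)/3: now -4*y*sin(3*y)/3 + ∫(4*sin(3*y)/3) dy.
Step 2. Evaluate the standard form: now -4*y*sin(3*y)/3 - 4*cos(3*y)/9.
Answer: -4*y*sin(3*y)/3 - 4*cos(3*y)/9.


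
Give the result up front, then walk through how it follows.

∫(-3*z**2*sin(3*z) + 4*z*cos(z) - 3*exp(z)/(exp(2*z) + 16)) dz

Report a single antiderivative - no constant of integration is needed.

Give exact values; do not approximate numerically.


The answer is z**2*cos(3*z) + 4*z*sin(z) - 2*z*sin(3*z)/3 + 4*cos(z) - 2*cos(3*z)/9 - 3*atan(exp(z)/4)/4.
Step 1. Rewrite: now ∫(4*z*cos(z)) dz + ∫(-3*z**2*sin(3*z)) dz + ∫(-3*exp(z)/(exp(2*z) + 16)) dz.
Step 2. Integrate ∫(4*z*cos(z)) dz by parts with u = z, dv = (4*cos(z)) dz, so v = 4*sin(z): now 4*z*sin(z) + ∫(-3*z**2*sin(3*z)) dz + ∫(-3*exp(z)/(exp(2*z) + 16)) dz + ∫(-4*sin(z)) dz.
Step 3. Evaluate the standard form: now 4*z*sin(z) + 4*cos(z) + ∫(-3*z**2*sin(3*z)) dz + ∫(-3*exp(z)/(exp(2*z) + 16)) dz.
Step 4. Substitute u = exp(z), turning ∫(-3*exp(z)/(exp(2*z) + 16)) dz into ∫(-3/(u**2 + 16)) du: now 4*z*sin(z) + 4*cos(z) + ∫(-3*z**2*sin(3*z)) dz + ∫(-3/(u**2 + 16)) du.
Step 5. Evaluate the standard form: now 4*z*sin(z) + 4*cos(z) - 3*atan(u/4)/4 + ∫(-3*z**2*sin(3*z)) dz.
Step 6. Substitute back u = exp(z): now 4*z*sin(z) + 4*cos(z) - 3*atan(exp(z)/4)/4 + ∫(-3*z**2*sin(3*z)) dz.
Step 7. Integrate ∫(-3*z**2*sin(3*z)) dz by parts with u = z**2, dv = (-3*sin(3*z)) dz, so v = cos(3*z): now z**2*cos(3*z) + 4*z*sin(z) + 4*cos(z) - 3*atan(exp(z)/4)/4 + ∫(-2*z*cos(3*z)) dz.
Step 8. Integrate ∫(-2*z*cos(3*z)) dz by parts with u = z, dv = (-2*cos(3*z)) dz, so v = -2*sin(3*z)/3: now z**2*cos(3*z) + 4*z*sin(z) - 2*z*sin(3*z)/3 + 4*cos(z) - 3*atan(exp(z)/4)/4 + ∫(2*sin(3*z)/3) dz.
Step 9. Evaluate the standard form: now z**2*cos(3*z) + 4*z*sin(z) - 2*z*sin(3*z)/3 + 4*cos(z) - 2*cos(3*z)/9 - 3*atan(exp(z)/4)/4.
Answer: z**2*cos(3*z) + 4*z*sin(z) - 2*z*sin(3*z)/3 + 4*cos(z) - 2*cos(3*z)/9 - 3*atan(exp(z)/4)/4.


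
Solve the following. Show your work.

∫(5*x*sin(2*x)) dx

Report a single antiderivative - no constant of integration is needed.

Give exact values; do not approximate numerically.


Step 1. Integrate ∫(5*x*sin(2*x)) dx by parts with u = x, dv = (5*sin(2*x)) dx, so v = -5*cos(2*x)/2: now -5*x*cos(2*x)/2 + ∫(5*cos(2*x)/2) dx.
Step 2. Evaluate the standard form: now -5*x*cos(2*x)/2 + 5*sin(2*x)/4.
Answer: -5*x*cos(2*x)/2 + 5*sin(2*x)/4.


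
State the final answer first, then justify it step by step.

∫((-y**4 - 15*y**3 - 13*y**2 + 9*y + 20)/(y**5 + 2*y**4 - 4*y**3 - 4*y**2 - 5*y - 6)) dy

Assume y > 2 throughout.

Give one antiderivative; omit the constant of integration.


The answer is -2*log(y - 2) - log(y + 1) + 2*log(y + 3) - 4*atan(y).
Step 1. Decompose ∫((-y**4 - 15*y**3 - 13*y**2 + 9*y + 20)/(y**5 + 2*y**4 - 4*y**3 - 4*y**2 - 5*y - 6)) dy by partial fractions, (-y**4 - 15*y**3 - 13*y**2 + 9*y + 20)/(y**5 + 2*y**4 - 4*y**3 - 4*y**2 - 5*y - 6) = -4/(y**2 + 1) + 2/(y + 3) - 1/(y + 1) - 2/(y - 2): now ∫(-2/(y - 2)) dy + ∫(-1/(y + 1)) dy + ∫(2/(y + 3)) dy + ∫(-4/(y**2 + 1)) dy.
Step 2. Evaluate the standard form [assuming y > -3]: now 2*log(y + 3) + ∫(-2/(y - 2)) dy + ∫(-1/(y + 1)) dy + ∫(-4/(y**2 + 1)) dy.
Step 3. Evaluate the standard form [assuming y > 2]: now -2*log(y - 2) + 2*log(y + 3) + ∫(-1/(y + 1)) dy + ∫(-4/(y**2 + 1)) dy.
Step 4. Evaluate the standard form [assuming y > -1]: now -2*log(y - 2) - log(y + 1) + 2*log(y + 3) + ∫(-4/(y**2 + 1)) dy.
Step 5. Evaluate the standard form: now -2*log(y - 2) - log(y + 1) + 2*log(y + 3) - 4*atan(y).
Answer: -2*log(y - 2) - log(y + 1) + 2*log(y + 3) - 4*atan(y).


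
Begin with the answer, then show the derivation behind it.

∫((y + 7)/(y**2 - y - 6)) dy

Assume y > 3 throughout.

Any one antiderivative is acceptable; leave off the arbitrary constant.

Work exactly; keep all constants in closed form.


The answer is 2*log(y - 3) - log(y + 2).
Step 1. Decompose ∫((y + 7)/(y**2 - y - 6)) dy by partial fractions, (y + 7)/(y**2 - y - 6) = -1/(y + 2) + 2/(y - 3): now ∫(2/(y - 3)) dy + ∫(-1/(y + 2)) dy.
Step 2. Evaluate the standard form [assuming y > 3]: now 2*log(y - 3) + ∫(-1/(y + 2)) dy.
Step 3. Evaluate the standard form [assuming y > -2]: now 2*log(y - 3) - log(y + 2).
Answer: 2*log(y - 3) - log(y + 2).


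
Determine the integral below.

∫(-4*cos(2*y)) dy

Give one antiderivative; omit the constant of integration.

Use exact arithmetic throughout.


Answer: -2*sin(2*y).


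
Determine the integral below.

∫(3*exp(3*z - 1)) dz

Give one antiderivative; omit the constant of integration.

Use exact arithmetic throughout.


Answer: exp(3*z - 1).


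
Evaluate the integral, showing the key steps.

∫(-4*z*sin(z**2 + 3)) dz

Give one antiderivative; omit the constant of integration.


Step 1. Substitute u = z**2 + 3, turning ∫(-4*z*sin(z**2 + 3)) dz into ∫(-2*sin(u)) du: now ∫(-2*sin(u)) du.
Step 2. Evaluate the standard form: now 2*cos(u).
Step 3. Substitute back u = z**2 + 3: now 2*cos(z**2 + 3).
Answer: 2*cos(z**2 + 3).


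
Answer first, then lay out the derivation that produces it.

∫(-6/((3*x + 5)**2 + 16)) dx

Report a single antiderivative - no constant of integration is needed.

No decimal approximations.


The answer is -atan(3*x/4 + 5/4)/2.
Step 1. Substitute u = 3*x + 5, turning ∫(-6/((3*x + 5)**2 + 16)) dx into ∫(-2/(u**2 + 16)) du: now ∫(-2/(u**2 + 16)) du.
Step 2. Evaluate the standard form: now -atan(u/4)/2.
Step 3. Substitute back u = 3*x + 5: now -atan(3*x/4 + 5/4)/2.
Answer: -atan(3*x/4 + 5/4)/2.


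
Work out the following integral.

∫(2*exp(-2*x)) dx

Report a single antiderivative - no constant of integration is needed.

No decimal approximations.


Answer: -exp(-2*x).


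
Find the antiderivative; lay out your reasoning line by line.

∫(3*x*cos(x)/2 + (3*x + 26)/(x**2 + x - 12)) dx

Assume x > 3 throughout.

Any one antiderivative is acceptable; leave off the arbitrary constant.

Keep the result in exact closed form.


Step 1. Rewrite: now ∫(3*x*cos(x)/2) dx + ∫((3*x + 26)/(x**2 + x - 12)) dx.
Step 2. Decompose ∫((3*x + 26)/(x**2 + x - 12)) dx by partial fractions, (3*x + 26)/(x**2 + x - 12) = -2/(x + 4) + 5/(x - 3): now ∫(3*x*cos(x)/2) dx + ∫(5/(x - 3)) dx + ∫(-2/(x + 4)) dx.
Step 3. Evaluate the standard form [assuming x > 3]: now 5*log(x - 3) + ∫(3*x*cos(x)/2) dx + ∫(-2/(x + 4)) dx.
Step 4. Evaluate the standard form [assuming x > -4]: now 5*log(x - 3) - 2*log(x + 4) + ∫(3*x*cos(x)/2) dx.
Step 5. Integrate ∫(3*x*cos(x)/2) dx by parts with u = x, dv = (3*cos(x)/2) dx, so v = 3*sin(x)/2: now 3*x*sin(x)/2 + 5*log(x - 3) - 2*log(x + 4) + ∫(-3*sin(x)/2) dx.
Step 6. Evaluate the standard form: now 3*x*sin(x)/2 + 5*log(x - 3) - 2*log(x + 4) + 3*cos(x)/2.
Answer: 3*x*sin(x)/2 + 5*log(x - 3) - 2*log(x + 4) + 3*cos(x)/2.


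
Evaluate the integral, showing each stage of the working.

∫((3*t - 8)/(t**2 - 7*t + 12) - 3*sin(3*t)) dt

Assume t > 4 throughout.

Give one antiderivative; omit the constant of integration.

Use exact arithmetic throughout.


Step 1. Rewrite: now ∫((3*t - 8)/(t**2 - 7*t + 12)) dt + ∫(-3*sin(3*t)) dt.
Step 2. Decompose ∫((3*t - 8)/(t**2 - 7*t + 12)) dt by partial fractions, (3*t - 8)/(t**2 - 7*t + 12) = -1/(t - 3) + 4/(t - 4): now ∫(4/(t - 4)) dt + ∫(-1/(t - 3)) dt + ∫(-3*sin(3*t)) dt.
Step 3. Evaluate the standard form [assuming t > 3]: now -log(t - 3) + ∫(4/(t - 4)) dt + ∫(-3*sin(3*t)) dt.
Step 4. Evaluate the standard form [assuming t > 4]: now 4*log(t - 4) - log(t - 3) + ∫(-3*sin(3*t)) dt.
Step 5. Evaluate the standard form: now 4*log(t - 4) - log(t - 3) + cos(3*t).
Answer: 4*log(t - 4) - log(t - 3) + cos(3*t).


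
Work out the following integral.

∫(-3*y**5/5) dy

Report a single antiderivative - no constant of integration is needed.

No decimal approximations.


Answer: -y**6/10.


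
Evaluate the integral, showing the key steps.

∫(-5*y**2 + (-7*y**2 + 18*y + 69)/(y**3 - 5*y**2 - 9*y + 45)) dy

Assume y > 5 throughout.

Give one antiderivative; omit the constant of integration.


Step 1. Rewrite: now ∫(-5*y**2) dy + ∫((-7*y**2 + 18*y + 69)/(y**3 - 5*y**2 - 9*y + 45)) dy.
Step 2. Evaluate the standard form: now -5*y**3/3 + ∫((-7*y**2 + 18*y + 69)/(y**3 - 5*y**2 - 9*y + 45)) dy.
Step 3. Decompose ∫((-7*y**2 + 18*y + 69)/(y**3 - 5*y**2 - 9*y + 45)) dy by partial fractions, (-7*y**2 + 18*y + 69)/(y**3 - 5*y**2 - 9*y + 45) = -1/(y + 3) - 5/(y - 3) - 1/(y - 5): now -5*y**3/3 + ∫(-1/(y - 5)) dy + ∫(-5/(y - 3)) dy + ∫(-1/(y + 3)) dy.
Step 4. Evaluate the standard form [assuming y > -3]: now -5*y**3/3 - log(y + 3) + ∫(-1/(y - 5)) dy + ∫(-5/(y - 3)) dy.
Step 5. Evaluate the standard form [assuming y > 5]: now -5*y**3/3 - log(y - 5) - log(y + 3) + ∫(-5/(y - 3)) dy.
Step 6. Evaluate the standard form [assuming y > 3]: now -5*y**3/3 - log(y - 5) - 5*log(y - 3) - log(y + 3).
Answer: -5*y**3/3 - log(y - 5) - 5*log(y - 3) - log(y + 3).


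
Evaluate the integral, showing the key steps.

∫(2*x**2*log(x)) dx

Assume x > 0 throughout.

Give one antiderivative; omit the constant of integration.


Step 1. Integrate ∫(2*x**2*log(x)) dx by parts with u = log(x), dv = (2*x**2) dx, so v = 2*x**3/3 [assuming x > 0]: now 2*x**3*log(x)/3 + ∫(-2*x**2/3) dx.
Step 2. Evaluate the standard form: now 2*x**3*log(x)/3 - 2*x**3/9.
Answer: 2*x**3*log(x)/3 - 2*x**3/9.


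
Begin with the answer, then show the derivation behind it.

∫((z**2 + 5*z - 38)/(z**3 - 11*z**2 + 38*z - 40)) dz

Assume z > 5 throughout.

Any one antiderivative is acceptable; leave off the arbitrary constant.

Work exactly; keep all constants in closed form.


The answer is 4*log(z - 5) + log(z - 4) - 4*log(z - 2).
Step 1. Decompose ∫((z**2 + 5*z - 38)/(z**3 - 11*z**2 + 38*z - 40)) dz by partial fractions, (z**2 + 5*z - 38)/(z**3 - 11*z**2 + 38*z - 40) = -4/(z - 2) + 1/(z - 4) + 4/(z - 5): now ∫(4/(z - 5)) dz + ∫(1/(z - 4)) dz + ∫(-4/(z - 2)) dz.
Step 2. Evaluate the standard form [assuming z > 4]: now log(z - 4) + ∫(4/(z - 5)) dz + ∫(-4/(z - 2)) dz.
Step 3. Evaluate the standard form [assuming z > 5]: now 4*log(z - 5) + log(z - 4) + ∫(-4/(z - 2)) dz.
Step 4. Evaluate the standard form [assuming z > 2]: now 4*log(z - 5) + log(z - 4) - 4*log(z - 2).
Answer: 4*log(z - 5) + log(z - 4) - 4*log(z - 2).


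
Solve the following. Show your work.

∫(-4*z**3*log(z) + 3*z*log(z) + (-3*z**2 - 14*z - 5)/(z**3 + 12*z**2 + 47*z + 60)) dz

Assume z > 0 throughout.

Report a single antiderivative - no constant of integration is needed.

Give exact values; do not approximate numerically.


Step 1. Rewrite: now ∫(3*z*log(z)) dz + ∫(-4*z**3*log(z)) dz + ∫((-3*z**2 - 14*z - 5)/(z**3 + 12*z**2 + 47*z + 60)) dz.
Step 2. Integrate ∫(3*z*log(z)) dz by parts with u = log(z), dv = (3*z) dz, so v = 3*z**2/2 [assuming z > 0]: now 3*z**2*log(z)/2 + ∫(-3*z/2) dz + ∫(-4*z**3*log(z)) dz + ∫((-3*z**2 - 14*z - 5)/(z**3 + 12*z**2 + 47*z + 60)) dz.
Step 3. Evaluate the standard form: now 3*z**2*log(z)/2 - 3*z**2/4 + ∫(-4*z**3*log(z)) dz + ∫((-3*z**2 - 14*z - 5)/(z**3 + 12*z**2 + 47*z + 60)) dz.
Step 4. Decompose ∫((-3*z**2 - 14*z - 5)/(z**3 + 12*z**2 + 47*z + 60)) dz by partial fractions, (-3*z**2 - 14*z - 5)/(z**3 + 12*z**2 + 47*z + 60) = -5/(z + 5) - 3/(z + 4) + 5/(z + 3): now 3*z**2*log(z)/2 - 3*z**2/4 + ∫(-4*z**3*log(z)) dz + ∫(5/(z + 3)) dz + ∫(-3/(z + 4)) dz + ∫(-5/(z + 5)) dz.
Step 5. Evaluate the standard form [assuming z > -4]: now 3*z**2*log(z)/2 - 3*z**2/4 - 3*log(z + 4) + ∫(-4*z**3*log(z)) dz + ∫(5/(z + 3)) dz + ∫(-5/(z + 5)) dz.
Step 6. Evaluate the standard form [assuming z > -3]: now 3*z**2*log(z)/2 - 3*z**2/4 + 5*log(z + 3) - 3*log(z + 4) + ∫(-4*z**3*log(z)) dz + ∫(-5/(z + 5)) dz.
Step 7. Evaluate the standard form [assuming z > -5]: now 3*z**2*log(z)/2 - 3*z**2/4 + 5*log(z + 3) - 3*log(z + 4) - 5*log(z + 5) + ∫(-4*z**3*log(z)) dz.
Step 8. Integrate ∫(-4*z**3*log(z)) dz by parts with u = log(z), dv = (-4*z**3) dz, so v = -z**4 [assuming z > 0]: now -z**4*log(z) + 3*z**2*log(z)/2 - 3*z**2/4 + 5*log(z + 3) - 3*log(z + 4) - 5*log(z + 5) + ∫(z**3) dz.
Step 9. Evaluate the standard form: now -z**4*log(z) + z**4/4 + 3*z**2*log(z)/2 - 3*z**2/4 + 5*log(z + 3) - 3*log(z + 4) - 5*log(z + 5).
Answer: -z**4*log(z) + z**4/4 + 3*z**2*log(z)/2 - 3*z**2/4 + 5*log(z + 3) - 3*log(z + 4) - 5*log(z + 5).
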